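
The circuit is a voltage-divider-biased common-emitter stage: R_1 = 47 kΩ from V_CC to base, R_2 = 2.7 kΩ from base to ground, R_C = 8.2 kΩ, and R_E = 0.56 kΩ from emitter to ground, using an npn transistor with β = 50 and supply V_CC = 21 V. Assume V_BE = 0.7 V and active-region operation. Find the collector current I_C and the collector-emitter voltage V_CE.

Thevenize the base divider: V_Th = V_CC·R_2/(R_1+R_2) = 21×2.7/49.7 = 1.14 V, R_Th = R_1‖R_2 = 2.55 kΩ.
Base-emitter loop: V_Th = I_B·R_Th + V_BE + (β+1)I_B·R_E, so I_B = (1.14 − 0.7) / (2.55 + 51×0.56) = 0.0142 mA.
I_C = β·I_B = 50×0.0142 = 0.708 mA, and I_E = (β+1)I_B = 0.723 mA.
V_CE = V_CC − I_C·R_C − I_E·R_E = 21 − 0.708×8.2 − 0.723×0.56 = 14.8 V.
V_CE = 14.8 V > 0.2 V confirms active-region operation.

I_C ≈ 0.71 mA, V_CE ≈ 15 V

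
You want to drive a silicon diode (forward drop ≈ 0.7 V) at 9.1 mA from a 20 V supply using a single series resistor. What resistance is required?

R ≈ 2.1 kΩ

The resistor drops V_S − V_D = 20 − 0.7 = 19.3 V at 9.1 mA.
R = 19.3 V / 9.1 mA = 2.12 kΩ.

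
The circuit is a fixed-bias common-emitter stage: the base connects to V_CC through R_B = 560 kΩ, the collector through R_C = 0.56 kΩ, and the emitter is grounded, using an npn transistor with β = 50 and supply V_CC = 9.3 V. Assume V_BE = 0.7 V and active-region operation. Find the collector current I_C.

Base loop: V_CC = I_B·R_B + V_BE, so I_B = (9.3 − 0.7)/560 kΩ = 0.0154 mA.
In the active region I_C = β·I_B = 50 × 0.0154 = 0.768 mA.
Collector loop: V_CE = V_CC − I_C·R_C = 9.3 − 0.768×0.56 = 8.87 V.
Since V_CE = 8.87 V > V_CE(sat) ≈ 0.2 V, the transistor is in the active region as assumed.

I_C ≈ 0.77 mA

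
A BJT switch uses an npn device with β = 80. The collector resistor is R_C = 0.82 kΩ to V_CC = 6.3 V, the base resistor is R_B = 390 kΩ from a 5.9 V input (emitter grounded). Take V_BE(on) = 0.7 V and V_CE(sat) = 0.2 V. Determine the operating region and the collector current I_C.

active; I_C ≈ 1.1 mA

Assume active. Base-emitter loop: I_B = (V_BB − V_BE)/R_B = (5.9 − 0.7)/390 = 0.0133 mA.
I_C = β·I_B = 80×0.0133 = 1.07 mA.
V_CE = V_CC − I_C·R_C = 6.3 − 1.07×0.82 = 5.43 V > V_CE(sat), so the active-region assumption holds.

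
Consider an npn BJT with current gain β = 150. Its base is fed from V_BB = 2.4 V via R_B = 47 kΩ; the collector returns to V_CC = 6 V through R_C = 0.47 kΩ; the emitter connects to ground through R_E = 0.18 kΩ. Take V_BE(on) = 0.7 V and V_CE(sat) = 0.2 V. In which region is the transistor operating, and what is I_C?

active; I_C ≈ 3.4 mA

Assume active. Base-emitter loop: I_B = (V_BB − V_BE)/(R_B + (β+1)R_E) = (2.4 − 0.7)/(47 + 151×0.18) = 0.0229 mA.
I_C = β·I_B = 150×0.0229 = 3.44 mA.
V_CE = V_CC − I_C·R_C − I_E·R_E = 6 − 3.44×0.47 − 3.46×0.18 = 3.76 V > V_CE(sat), so the active-region assumption holds.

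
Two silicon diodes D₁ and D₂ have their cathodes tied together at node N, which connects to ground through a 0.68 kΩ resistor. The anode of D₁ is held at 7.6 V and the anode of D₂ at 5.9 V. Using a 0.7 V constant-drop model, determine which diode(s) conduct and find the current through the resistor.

Only D₁ conducts; I_R ≈ 10 mA

Assume both conduct. Then node N would need to be at both 7.6−0.7 = 6.9 V and 5.9−0.7 = 5.2 V, which is impossible.
Assume only D₁ conducts: V_N = 7.6 − 0.7 = 6.9 V, so I_R = 6.9/0.68 = 10.1 mA.
Check D₂: its anode-to-cathode voltage is 5.9 − 6.9 = -1 V < 0.7 V, so it is off. The assumption is consistent.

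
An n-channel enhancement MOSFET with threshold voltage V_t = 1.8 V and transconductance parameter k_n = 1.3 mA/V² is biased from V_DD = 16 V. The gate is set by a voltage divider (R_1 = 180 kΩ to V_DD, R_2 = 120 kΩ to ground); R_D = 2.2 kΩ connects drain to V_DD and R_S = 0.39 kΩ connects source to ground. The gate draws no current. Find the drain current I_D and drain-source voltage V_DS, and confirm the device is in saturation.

V_G = V_DD·R_2/(R_1+R_2) = 16×120/300 = 6.4 V.
Assume saturation: I_D = (k_n/2)(V_GS − V_t)² with V_GS = V_G − I_D·R_S = 6.4 − 0.39·I_D.
Substituting gives 0.0989·I_D² − 3.33·I_D + 13.8 = 0, with roots I_D = 4.82 or 28.9 mA.
The root I_D = 28.9 mA gives V_GS = -4.87 V ≤ V_t, so take I_D = 4.82 mA.
Then V_GS = 4.52 V and V_DS = V_DD − I_D(R_D+R_S) = 16 − 4.82×2.59 = 3.53 V.
Saturation requires V_DS ≥ V_GS − V_t = 2.72 V; 3.53 ≥ 2.72 ✓.

I_D ≈ 4.8 mA, V_DS ≈ 3.5 V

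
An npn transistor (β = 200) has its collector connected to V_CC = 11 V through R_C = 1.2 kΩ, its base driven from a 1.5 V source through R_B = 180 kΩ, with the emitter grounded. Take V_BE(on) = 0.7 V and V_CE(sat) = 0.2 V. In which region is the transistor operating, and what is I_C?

Assume active. Base-emitter loop: I_B = (V_BB − V_BE)/R_B = (1.5 − 0.7)/180 = 0.00444 mA.
I_C = β·I_B = 200×0.00444 = 0.889 mA.
V_CE = V_CC − I_C·R_C = 11 − 0.889×1.2 = 9.93 V > V_CE(sat), so the active-region assumption holds.

active; I_C ≈ 0.89 mA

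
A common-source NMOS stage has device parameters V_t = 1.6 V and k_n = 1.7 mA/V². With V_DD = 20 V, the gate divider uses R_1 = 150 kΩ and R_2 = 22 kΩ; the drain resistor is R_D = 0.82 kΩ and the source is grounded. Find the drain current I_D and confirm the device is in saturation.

I_D ≈ 0.78 mA

V_G = V_DD·R_2/(R_1+R_2) = 20×22/172 = 2.56 V. With the source grounded, V_GS = V_G = 2.56 V.
Assume saturation: I_D = (k_n/2)(V_GS − V_t)² = (1.7/2)×(2.56 − 1.6)² = 0.85×0.958² = 0.78 mA.
V_DS = V_DD − I_D·R_D = 20 − 0.78×0.82 = 19.4 V.
Saturation requires V_DS ≥ V_GS − V_t = 0.958 V; 19.4 ≥ 0.958 ✓.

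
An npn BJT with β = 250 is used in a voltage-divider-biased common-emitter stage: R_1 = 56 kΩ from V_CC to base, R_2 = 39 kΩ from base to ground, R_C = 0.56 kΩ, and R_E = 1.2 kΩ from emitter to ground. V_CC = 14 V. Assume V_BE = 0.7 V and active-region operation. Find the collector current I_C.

Thevenize the base divider: V_Th = V_CC·R_2/(R_1+R_2) = 14×39/95 = 5.75 V, R_Th = R_1‖R_2 = 23 kΩ.
Base-emitter loop: V_Th = I_B·R_Th + V_BE + (β+1)I_B·R_E, so I_B = (5.75 − 0.7) / (23 + 251×1.2) = 0.0156 mA.
I_C = β·I_B = 250×0.0156 = 3.89 mA, and I_E = (β+1)I_B = 3.91 mA.
V_CE = V_CC − I_C·R_C − I_E·R_E = 14 − 3.89×0.56 − 3.91×1.2 = 7.13 V.
V_CE = 7.13 V > 0.2 V confirms active-region operation.

I_C ≈ 3.9 mA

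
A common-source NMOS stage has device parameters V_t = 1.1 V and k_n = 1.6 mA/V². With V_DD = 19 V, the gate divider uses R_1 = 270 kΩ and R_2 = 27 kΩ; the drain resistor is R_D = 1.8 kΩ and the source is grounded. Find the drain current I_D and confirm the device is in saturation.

I_D ≈ 0.31 mA

V_G = V_DD·R_2/(R_1+R_2) = 19×27/297 = 1.73 V. With the source grounded, V_GS = V_G = 1.73 V.
Assume saturation: I_D = (k_n/2)(V_GS − V_t)² = (1.6/2)×(1.73 − 1.1)² = 0.8×0.627² = 0.315 mA.
V_DS = V_DD − I_D·R_D = 19 − 0.315×1.8 = 18.4 V.
Saturation requires V_DS ≥ V_GS − V_t = 0.627 V; 18.4 ≥ 0.627 ✓.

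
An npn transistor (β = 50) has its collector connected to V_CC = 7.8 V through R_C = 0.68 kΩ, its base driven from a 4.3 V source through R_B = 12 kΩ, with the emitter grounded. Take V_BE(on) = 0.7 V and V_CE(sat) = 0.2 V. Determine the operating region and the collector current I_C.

Assume active: I_B = (4.3 − 0.7)/12 = 0.3 mA, giving I_C = β·I_B = 15 mA.
But then V_CE = 7.8 − 15×0.68 = -2.4 V < V_CE(sat) = 0.2 V — impossible in the active region.
So the transistor is saturated. With V_CE = 0.2 V, I_C = (V_CC − 0.2)/R_C = 7.6/0.68 = 11.2 mA.
Check: β·I_B = 15 mA > I_C = 11.2 mA, confirming saturation.

saturation; I_C ≈ 11 mA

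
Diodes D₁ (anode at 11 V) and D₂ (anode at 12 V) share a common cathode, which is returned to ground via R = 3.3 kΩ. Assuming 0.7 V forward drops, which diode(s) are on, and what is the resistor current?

Only D₂ conducts; I_R ≈ 3.4 mA

Assume both conduct. Then node N would need to be at both 11−0.7 = 10.3 V and 12−0.7 = 11.3 V, which is impossible.
Assume only D₂ conducts: V_N = 12 − 0.7 = 11.3 V, so I_R = 11.3/3.3 = 3.42 mA.
Check D₁: its anode-to-cathode voltage is 11 − 11.3 = -0.3 V < 0.7 V, so it is off. The assumption is consistent.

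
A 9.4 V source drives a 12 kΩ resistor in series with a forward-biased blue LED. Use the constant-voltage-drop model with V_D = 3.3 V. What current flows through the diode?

KVL around the loop: 9.4 = V_D + I·R = 3.3 + I × 12 kΩ.
So I = (9.4 − 3.3) / 12 kΩ = 6.1 / 12 = 0.508 mA.

I ≈ 0.51 mA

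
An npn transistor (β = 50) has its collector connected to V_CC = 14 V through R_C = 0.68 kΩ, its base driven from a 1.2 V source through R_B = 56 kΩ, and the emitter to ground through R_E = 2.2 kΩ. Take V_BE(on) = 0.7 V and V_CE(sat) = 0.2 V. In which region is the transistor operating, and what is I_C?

Assume active. Base-emitter loop: I_B = (V_BB − V_BE)/(R_B + (β+1)R_E) = (1.2 − 0.7)/(56 + 51×2.2) = 0.00297 mA.
I_C = β·I_B = 50×0.00297 = 0.149 mA.
V_CE = V_CC − I_C·R_C − I_E·R_E = 14 − 0.149×0.68 − 0.152×2.2 = 13.6 V > V_CE(sat), so the active-region assumption holds.

active; I_C ≈ 0.15 mA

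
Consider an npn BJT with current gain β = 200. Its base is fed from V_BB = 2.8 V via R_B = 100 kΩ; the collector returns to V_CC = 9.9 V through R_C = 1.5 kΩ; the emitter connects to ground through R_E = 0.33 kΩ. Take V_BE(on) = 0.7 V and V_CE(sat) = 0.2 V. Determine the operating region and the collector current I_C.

active; I_C ≈ 2.5 mA

Assume active. Base-emitter loop: I_B = (V_BB − V_BE)/(R_B + (β+1)R_E) = (2.8 − 0.7)/(100 + 201×0.33) = 0.0126 mA.
I_C = β·I_B = 200×0.0126 = 2.53 mA.
V_CE = V_CC − I_C·R_C − I_E·R_E = 9.9 − 2.53×1.5 − 2.54×0.33 = 5.27 V > V_CE(sat), so the active-region assumption holds.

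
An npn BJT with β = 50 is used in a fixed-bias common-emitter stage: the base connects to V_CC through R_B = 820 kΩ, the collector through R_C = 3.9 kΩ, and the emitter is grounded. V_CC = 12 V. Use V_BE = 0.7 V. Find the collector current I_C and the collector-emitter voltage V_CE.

I_C ≈ 0.69 mA, V_CE ≈ 9.3 V

Base loop: V_CC = I_B·R_B + V_BE, so I_B = (12 − 0.7)/820 kΩ = 0.0138 mA.
In the active region I_C = β·I_B = 50 × 0.0138 = 0.689 mA.
Collector loop: V_CE = V_CC − I_C·R_C = 12 − 0.689×3.9 = 9.31 V.
Since V_CE = 9.31 V > V_CE(sat) ≈ 0.2 V, the transistor is in the active region as assumed.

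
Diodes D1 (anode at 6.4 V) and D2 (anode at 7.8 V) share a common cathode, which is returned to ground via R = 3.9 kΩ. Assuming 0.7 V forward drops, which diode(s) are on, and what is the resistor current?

Only D2 conducts; I_R ≈ 1.8 mA

Assume both conduct. Then node N would need to be at both 6.4−0.7 = 5.7 V and 7.8−0.7 = 7.1 V, which is impossible.
Assume only D2 conducts: V_N = 7.8 − 0.7 = 7.1 V, so I_R = 7.1/3.9 = 1.82 mA.
Check D1: its anode-to-cathode voltage is 6.4 − 7.1 = -0.7 V < 0.7 V, so it is off. The assumption is consistent.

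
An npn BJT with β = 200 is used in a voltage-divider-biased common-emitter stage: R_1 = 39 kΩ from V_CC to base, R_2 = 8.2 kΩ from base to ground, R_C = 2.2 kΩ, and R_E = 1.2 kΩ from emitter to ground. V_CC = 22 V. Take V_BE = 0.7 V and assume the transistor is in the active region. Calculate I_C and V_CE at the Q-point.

Thevenize the base divider: V_Th = V_CC·R_2/(R_1+R_2) = 22×8.2/47.2 = 3.82 V, R_Th = R_1‖R_2 = 6.78 kΩ.
Base-emitter loop: V_Th = I_B·R_Th + V_BE + (β+1)I_B·R_E, so I_B = (3.82 − 0.7) / (6.78 + 201×1.2) = 0.0126 mA.
I_C = β·I_B = 200×0.0126 = 2.52 mA, and I_E = (β+1)I_B = 2.53 mA.
V_CE = V_CC − I_C·R_C − I_E·R_E = 22 − 2.52×2.2 − 2.53×1.2 = 13.4 V.
V_CE = 13.4 V > 0.2 V confirms active-region operation.

I_C ≈ 2.5 mA, V_CE ≈ 13 V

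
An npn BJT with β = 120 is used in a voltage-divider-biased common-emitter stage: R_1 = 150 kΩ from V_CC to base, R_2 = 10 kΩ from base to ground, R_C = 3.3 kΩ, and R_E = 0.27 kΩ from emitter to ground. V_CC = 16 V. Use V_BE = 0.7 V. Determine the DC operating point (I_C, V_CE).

Thevenize the base divider: V_Th = V_CC·R_2/(R_1+R_2) = 16×10/160 = 1 V, R_Th = R_1‖R_2 = 9.38 kΩ.
Base-emitter loop: V_Th = I_B·R_Th + V_BE + (β+1)I_B·R_E, so I_B = (1 − 0.7) / (9.38 + 121×0.27) = 0.00714 mA.
I_C = β·I_B = 120×0.00714 = 0.856 mA, and I_E = (β+1)I_B = 0.863 mA.
V_CE = V_CC − I_C·R_C − I_E·R_E = 16 − 0.856×3.3 − 0.863×0.27 = 12.9 V.
V_CE = 12.9 V > 0.2 V confirms active-region operation.

I_C ≈ 0.86 mA, V_CE ≈ 13 V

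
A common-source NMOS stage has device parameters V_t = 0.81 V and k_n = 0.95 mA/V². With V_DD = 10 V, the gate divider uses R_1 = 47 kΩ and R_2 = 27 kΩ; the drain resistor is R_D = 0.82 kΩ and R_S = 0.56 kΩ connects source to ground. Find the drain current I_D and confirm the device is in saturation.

V_G = V_DD·R_2/(R_1+R_2) = 10×27/74 = 3.65 V.
Assume saturation: I_D = (k_n/2)(V_GS − V_t)² with V_GS = V_G − I_D·R_S = 3.65 − 0.56·I_D.
Substituting gives 0.149·I_D² − 2.51·I_D + 3.83 = 0, with roots I_D = 1.7 or 15.2 mA.
The root I_D = 15.2 mA gives V_GS = -4.84 V ≤ V_t, so take I_D = 1.7 mA.
Then V_GS = 2.7 V and V_DS = V_DD − I_D(R_D+R_S) = 10 − 1.7×1.38 = 7.66 V.
Saturation requires V_DS ≥ V_GS − V_t = 1.89 V; 7.66 ≥ 1.89 ✓.

I_D ≈ 1.7 mA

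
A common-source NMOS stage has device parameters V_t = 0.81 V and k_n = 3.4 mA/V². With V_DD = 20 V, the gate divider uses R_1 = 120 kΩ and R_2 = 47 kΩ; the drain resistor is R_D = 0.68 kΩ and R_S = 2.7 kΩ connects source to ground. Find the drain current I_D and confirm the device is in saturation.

V_G = V_DD·R_2/(R_1+R_2) = 20×47/167 = 5.63 V.
Assume saturation: I_D = (k_n/2)(V_GS − V_t)² with V_GS = V_G − I_D·R_S = 5.63 − 2.7·I_D.
Substituting gives 12.4·I_D² − 45.2·I_D + 39.5 = 0, with roots I_D = 1.44 or 2.21 mA.
The root I_D = 2.21 mA gives V_GS = -0.329 V ≤ V_t, so take I_D = 1.44 mA.
Then V_GS = 1.73 V and V_DS = V_DD − I_D(R_D+R_S) = 20 − 1.44×3.38 = 15.1 V.
Saturation requires V_DS ≥ V_GS − V_t = 0.921 V; 15.1 ≥ 0.921 ✓.

I_D ≈ 1.4 mA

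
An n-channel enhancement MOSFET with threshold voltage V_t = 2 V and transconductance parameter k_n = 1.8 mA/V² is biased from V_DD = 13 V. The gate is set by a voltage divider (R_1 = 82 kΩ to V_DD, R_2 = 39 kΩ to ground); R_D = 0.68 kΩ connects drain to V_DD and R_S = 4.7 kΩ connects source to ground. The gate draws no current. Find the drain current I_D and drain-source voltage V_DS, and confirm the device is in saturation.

I_D ≈ 0.34 mA, V_DS ≈ 11 V

V_G = V_DD·R_2/(R_1+R_2) = 13×39/121 = 4.19 V.
Assume saturation: I_D = (k_n/2)(V_GS − V_t)² with V_GS = V_G − I_D·R_S = 4.19 − 4.7·I_D.
Substituting gives 19.9·I_D² − 19.5·I_D + 4.32 = 0, with roots I_D = 0.336 or 0.646 mA.
The root I_D = 0.646 mA gives V_GS = 1.15 V ≤ V_t, so take I_D = 0.336 mA.
Then V_GS = 2.61 V and V_DS = V_DD − I_D(R_D+R_S) = 13 − 0.336×5.38 = 11.2 V.
Saturation requires V_DS ≥ V_GS − V_t = 0.611 V; 11.2 ≥ 0.611 ✓.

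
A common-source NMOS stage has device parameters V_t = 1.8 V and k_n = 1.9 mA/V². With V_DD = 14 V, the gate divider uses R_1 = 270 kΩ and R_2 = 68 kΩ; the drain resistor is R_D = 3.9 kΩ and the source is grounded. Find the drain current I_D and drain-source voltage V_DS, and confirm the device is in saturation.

V_G = V_DD·R_2/(R_1+R_2) = 14×68/338 = 2.82 V. With the source grounded, V_GS = V_G = 2.82 V.
Assume saturation: I_D = (k_n/2)(V_GS − V_t)² = (1.9/2)×(2.82 − 1.8)² = 0.95×1.02² = 0.982 mA.
V_DS = V_DD − I_D·R_D = 14 − 0.982×3.9 = 10.2 V.
Saturation requires V_DS ≥ V_GS − V_t = 1.02 V; 10.2 ≥ 1.02 ✓.

I_D ≈ 0.98 mA, V_DS ≈ 10 V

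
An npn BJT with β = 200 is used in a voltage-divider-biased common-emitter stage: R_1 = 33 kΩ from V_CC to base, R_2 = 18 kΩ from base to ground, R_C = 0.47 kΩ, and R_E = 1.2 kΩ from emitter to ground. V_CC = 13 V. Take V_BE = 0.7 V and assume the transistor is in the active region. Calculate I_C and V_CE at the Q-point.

I_C ≈ 3.1 mA, V_CE ≈ 7.8 V

Thevenize the base divider: V_Th = V_CC·R_2/(R_1+R_2) = 13×18/51 = 4.59 V, R_Th = R_1‖R_2 = 11.6 kΩ.
Base-emitter loop: V_Th = I_B·R_Th + V_BE + (β+1)I_B·R_E, so I_B = (4.59 − 0.7) / (11.6 + 201×1.2) = 0.0154 mA.
I_C = β·I_B = 200×0.0154 = 3.08 mA, and I_E = (β+1)I_B = 3.09 mA.
V_CE = V_CC − I_C·R_C − I_E·R_E = 13 − 3.08×0.47 − 3.09×1.2 = 7.85 V.
V_CE = 7.85 V > 0.2 V confirms active-region operation.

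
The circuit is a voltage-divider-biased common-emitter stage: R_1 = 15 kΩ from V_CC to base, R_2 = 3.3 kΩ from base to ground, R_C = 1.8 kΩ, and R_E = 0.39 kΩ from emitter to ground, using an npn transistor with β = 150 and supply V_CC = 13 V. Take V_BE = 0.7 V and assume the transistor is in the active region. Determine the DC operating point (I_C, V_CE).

I_C ≈ 4 mA, V_CE ≈ 4.2 V

Thevenize the base divider: V_Th = V_CC·R_2/(R_1+R_2) = 13×3.3/18.3 = 2.34 V, R_Th = R_1‖R_2 = 2.7 kΩ.
Base-emitter loop: V_Th = I_B·R_Th + V_BE + (β+1)I_B·R_E, so I_B = (2.34 − 0.7) / (2.7 + 151×0.39) = 0.0267 mA.
I_C = β·I_B = 150×0.0267 = 4 mA, and I_E = (β+1)I_B = 4.03 mA.
V_CE = V_CC − I_C·R_C − I_E·R_E = 13 − 4×1.8 − 4.03×0.39 = 4.22 V.
V_CE = 4.22 V > 0.2 V confirms active-region operation.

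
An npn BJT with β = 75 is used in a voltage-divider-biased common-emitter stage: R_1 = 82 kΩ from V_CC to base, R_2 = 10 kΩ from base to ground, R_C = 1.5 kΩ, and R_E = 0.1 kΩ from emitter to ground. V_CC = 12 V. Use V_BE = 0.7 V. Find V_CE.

V_CE ≈ 7.6 V

Thevenize the base divider: V_Th = V_CC·R_2/(R_1+R_2) = 12×10/92 = 1.3 V, R_Th = R_1‖R_2 = 8.91 kΩ.
Base-emitter loop: V_Th = I_B·R_Th + V_BE + (β+1)I_B·R_E, so I_B = (1.3 − 0.7) / (8.91 + 76×0.1) = 0.0366 mA.
I_C = β·I_B = 75×0.0366 = 2.74 mA, and I_E = (β+1)I_B = 2.78 mA.
V_CE = V_CC − I_C·R_C − I_E·R_E = 12 − 2.74×1.5 − 2.78×0.1 = 7.6 V.
V_CE = 7.6 V > 0.2 V confirms active-region operation.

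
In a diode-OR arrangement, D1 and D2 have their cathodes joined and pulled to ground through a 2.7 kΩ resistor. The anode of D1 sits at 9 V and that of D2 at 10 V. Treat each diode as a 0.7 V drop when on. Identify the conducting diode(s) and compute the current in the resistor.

Assume both conduct. Then node N would need to be at both 9−0.7 = 8.3 V and 10−0.7 = 9.3 V, which is impossible.
Assume only D2 conducts: V_N = 10 − 0.7 = 9.3 V, so I_R = 9.3/2.7 = 3.44 mA.
Check D1: its anode-to-cathode voltage is 9 − 9.3 = -0.3 V < 0.7 V, so it is off. The assumption is consistent.

Only D2 conducts; I_R ≈ 3.4 mA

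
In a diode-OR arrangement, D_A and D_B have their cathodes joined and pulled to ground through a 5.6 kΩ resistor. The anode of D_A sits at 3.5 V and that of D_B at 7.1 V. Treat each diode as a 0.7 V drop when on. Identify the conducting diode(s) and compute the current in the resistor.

Only D_B conducts; I_R ≈ 1.1 mA

Assume both conduct. Then node N would need to be at both 3.5−0.7 = 2.8 V and 7.1−0.7 = 6.4 V, which is impossible.
Assume only D_B conducts: V_N = 7.1 − 0.7 = 6.4 V, so I_R = 6.4/5.6 = 1.14 mA.
Check D_A: its anode-to-cathode voltage is 3.5 − 6.4 = -2.9 V < 0.7 V, so it is off. The assumption is consistent.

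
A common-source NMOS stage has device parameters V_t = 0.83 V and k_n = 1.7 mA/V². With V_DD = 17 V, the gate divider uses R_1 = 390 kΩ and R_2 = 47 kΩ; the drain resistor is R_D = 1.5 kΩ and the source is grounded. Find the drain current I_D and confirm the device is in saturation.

V_G = V_DD·R_2/(R_1+R_2) = 17×47/437 = 1.83 V. With the source grounded, V_GS = V_G = 1.83 V.
Assume saturation: I_D = (k_n/2)(V_GS − V_t)² = (1.7/2)×(1.83 − 0.83)² = 0.85×0.998² = 0.847 mA.
V_DS = V_DD − I_D·R_D = 17 − 0.847×1.5 = 15.7 V.
Saturation requires V_DS ≥ V_GS − V_t = 0.998 V; 15.7 ≥ 0.998 ✓.

I_D ≈ 0.85 mA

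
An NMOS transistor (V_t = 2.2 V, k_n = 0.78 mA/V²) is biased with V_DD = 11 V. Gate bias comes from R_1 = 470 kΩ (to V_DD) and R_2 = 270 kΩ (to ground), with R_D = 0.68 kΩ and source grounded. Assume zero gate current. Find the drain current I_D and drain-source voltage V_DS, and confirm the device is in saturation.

I_D ≈ 1.3 mA, V_DS ≈ 10 V

V_G = V_DD·R_2/(R_1+R_2) = 11×270/740 = 4.01 V. With the source grounded, V_GS = V_G = 4.01 V.
Assume saturation: I_D = (k_n/2)(V_GS − V_t)² = (0.78/2)×(4.01 − 2.2)² = 0.39×1.81² = 1.28 mA.
V_DS = V_DD − I_D·R_D = 11 − 1.28×0.68 = 10.1 V.
Saturation requires V_DS ≥ V_GS − V_t = 1.81 V; 10.1 ≥ 1.81 ✓.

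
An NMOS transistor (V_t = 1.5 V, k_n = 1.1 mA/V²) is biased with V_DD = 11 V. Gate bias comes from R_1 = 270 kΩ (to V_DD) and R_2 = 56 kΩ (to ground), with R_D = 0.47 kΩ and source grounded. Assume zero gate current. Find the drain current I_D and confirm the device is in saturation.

I_D ≈ 0.083 mA

V_G = V_DD·R_2/(R_1+R_2) = 11×56/326 = 1.89 V. With the source grounded, V_GS = V_G = 1.89 V.
Assume saturation: I_D = (k_n/2)(V_GS − V_t)² = (1.1/2)×(1.89 − 1.5)² = 0.55×0.39² = 0.0835 mA.
V_DS = V_DD − I_D·R_D = 11 − 0.0835×0.47 = 11 V.
Saturation requires V_DS ≥ V_GS − V_t = 0.39 V; 11 ≥ 0.39 ✓.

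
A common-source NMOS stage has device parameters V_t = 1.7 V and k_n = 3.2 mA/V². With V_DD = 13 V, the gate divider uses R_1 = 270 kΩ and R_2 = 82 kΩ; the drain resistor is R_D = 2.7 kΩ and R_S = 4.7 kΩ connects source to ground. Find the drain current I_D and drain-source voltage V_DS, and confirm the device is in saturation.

V_G = V_DD·R_2/(R_1+R_2) = 13×82/352 = 3.03 V.
Assume saturation: I_D = (k_n/2)(V_GS − V_t)² with V_GS = V_G − I_D·R_S = 3.03 − 4.7·I_D.
Substituting gives 35.3·I_D² − 21·I_D + 2.82 = 0, with roots I_D = 0.206 or 0.387 mA.
The root I_D = 0.387 mA gives V_GS = 1.21 V ≤ V_t, so take I_D = 0.206 mA.
Then V_GS = 2.06 V and V_DS = V_DD − I_D(R_D+R_S) = 13 − 0.206×7.4 = 11.5 V.
Saturation requires V_DS ≥ V_GS − V_t = 0.359 V; 11.5 ≥ 0.359 ✓.

I_D ≈ 0.21 mA, V_DS ≈ 11 V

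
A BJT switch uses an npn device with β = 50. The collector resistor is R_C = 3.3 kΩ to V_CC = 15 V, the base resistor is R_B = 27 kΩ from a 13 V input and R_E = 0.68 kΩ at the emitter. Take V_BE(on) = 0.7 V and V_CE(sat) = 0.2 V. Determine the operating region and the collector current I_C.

Assume active: I_B = (13 − 0.7)/(27 + 51×0.68) = 0.199 mA, I_C = β·I_B = 9.97 mA.
Then V_CE = 15 − 9.97×3.3 − 10.2×0.68 = -24.8 V < 0.2 V — the active assumption fails.
Re-solve with V_CE = 0.2 V. KCL at the emitter: V_E/R_E = (V_BB−0.7−V_E)/R_B + (V_CC−0.2−V_E)/R_C, giving V_E = 2.73 V.
I_C = (V_CC − 0.2 − V_E)/R_C = (14.8 − 2.73)/3.3 = 3.66 mA.
Check: I_B = (12.3 − 2.73)/27 = 0.354 mA, and β·I_B = 17.7 mA > I_C, confirming saturation.

saturation; I_C ≈ 3.7 mA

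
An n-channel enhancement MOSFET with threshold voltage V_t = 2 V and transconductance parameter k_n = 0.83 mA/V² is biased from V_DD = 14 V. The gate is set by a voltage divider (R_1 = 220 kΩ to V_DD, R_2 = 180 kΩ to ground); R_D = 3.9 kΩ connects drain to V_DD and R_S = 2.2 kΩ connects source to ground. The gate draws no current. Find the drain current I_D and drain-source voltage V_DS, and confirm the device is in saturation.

I_D ≈ 1.2 mA, V_DS ≈ 6.8 V

V_G = V_DD·R_2/(R_1+R_2) = 14×180/400 = 6.3 V.
Assume saturation: I_D = (k_n/2)(V_GS − V_t)² with V_GS = V_G − I_D·R_S = 6.3 − 2.2·I_D.
Substituting gives 2.01·I_D² − 8.85·I_D + 7.67 = 0, with roots I_D = 1.19 or 3.22 mA.
The root I_D = 3.22 mA gives V_GS = -0.786 V ≤ V_t, so take I_D = 1.19 mA.
Then V_GS = 3.69 V and V_DS = V_DD − I_D(R_D+R_S) = 14 − 1.19×6.1 = 6.76 V.
Saturation requires V_DS ≥ V_GS − V_t = 1.69 V; 6.76 ≥ 1.69 ✓.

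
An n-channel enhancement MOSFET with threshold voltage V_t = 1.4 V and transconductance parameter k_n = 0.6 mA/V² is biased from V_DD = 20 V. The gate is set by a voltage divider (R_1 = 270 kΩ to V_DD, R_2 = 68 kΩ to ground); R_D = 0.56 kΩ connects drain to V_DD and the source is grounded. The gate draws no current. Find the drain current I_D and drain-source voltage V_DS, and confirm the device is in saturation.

I_D ≈ 2.1 mA, V_DS ≈ 19 V

V_G = V_DD·R_2/(R_1+R_2) = 20×68/338 = 4.02 V. With the source grounded, V_GS = V_G = 4.02 V.
Assume saturation: I_D = (k_n/2)(V_GS − V_t)² = (0.6/2)×(4.02 − 1.4)² = 0.3×2.62² = 2.07 mA.
V_DS = V_DD − I_D·R_D = 20 − 2.07×0.56 = 18.8 V.
Saturation requires V_DS ≥ V_GS − V_t = 2.62 V; 18.8 ≥ 2.62 ✓.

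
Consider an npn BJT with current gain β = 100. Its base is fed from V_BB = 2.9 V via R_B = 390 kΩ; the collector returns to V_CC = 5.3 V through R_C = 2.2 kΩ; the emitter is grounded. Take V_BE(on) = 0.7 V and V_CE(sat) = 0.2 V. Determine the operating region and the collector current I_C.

active; I_C ≈ 0.56 mA

Assume active. Base-emitter loop: I_B = (V_BB − V_BE)/R_B = (2.9 − 0.7)/390 = 0.00564 mA.
I_C = β·I_B = 100×0.00564 = 0.564 mA.
V_CE = V_CC − I_C·R_C = 5.3 − 0.564×2.2 = 4.06 V > V_CE(sat), so the active-region assumption holds.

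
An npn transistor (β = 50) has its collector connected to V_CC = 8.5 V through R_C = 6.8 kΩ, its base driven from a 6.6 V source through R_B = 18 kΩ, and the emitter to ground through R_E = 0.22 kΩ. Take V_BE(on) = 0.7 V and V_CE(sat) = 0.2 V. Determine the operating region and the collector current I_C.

saturation; I_C ≈ 1.2 mA

Assume active: I_B = (6.6 − 0.7)/(18 + 51×0.22) = 0.202 mA, I_C = β·I_B = 10.1 mA.
Then V_CE = 8.5 − 10.1×6.8 − 10.3×0.22 = -62.4 V < 0.2 V — the active assumption fails.
Re-solve with V_CE = 0.2 V. KCL at the emitter: V_E/R_E = (V_BB−0.7−V_E)/R_B + (V_CC−0.2−V_E)/R_C, giving V_E = 0.326 V.
I_C = (V_CC − 0.2 − V_E)/R_C = (8.3 − 0.326)/6.8 = 1.17 mA.
Check: I_B = (5.9 − 0.326)/18 = 0.31 mA, and β·I_B = 15.5 mA > I_C, confirming saturation.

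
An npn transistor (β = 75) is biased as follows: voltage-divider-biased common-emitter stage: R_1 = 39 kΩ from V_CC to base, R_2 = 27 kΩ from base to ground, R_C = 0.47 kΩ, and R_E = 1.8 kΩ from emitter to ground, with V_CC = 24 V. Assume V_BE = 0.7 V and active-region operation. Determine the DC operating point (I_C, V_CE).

Thevenize the base divider: V_Th = V_CC·R_2/(R_1+R_2) = 24×27/66 = 9.82 V, R_Th = R_1‖R_2 = 16 kΩ.
Base-emitter loop: V_Th = I_B·R_Th + V_BE + (β+1)I_B·R_E, so I_B = (9.82 − 0.7) / (16 + 76×1.8) = 0.0597 mA.
I_C = β·I_B = 75×0.0597 = 4.48 mA, and I_E = (β+1)I_B = 4.54 mA.
V_CE = V_CC − I_C·R_C − I_E·R_E = 24 − 4.48×0.47 − 4.54×1.8 = 13.7 V.
V_CE = 13.7 V > 0.2 V confirms active-region operation.

I_C ≈ 4.5 mA, V_CE ≈ 14 V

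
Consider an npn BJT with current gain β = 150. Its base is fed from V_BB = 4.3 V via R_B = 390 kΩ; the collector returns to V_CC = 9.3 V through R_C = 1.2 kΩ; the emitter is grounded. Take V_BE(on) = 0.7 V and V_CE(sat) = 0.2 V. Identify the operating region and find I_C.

Assume active. Base-emitter loop: I_B = (V_BB − V_BE)/R_B = (4.3 − 0.7)/390 = 0.00923 mA.
I_C = β·I_B = 150×0.00923 = 1.38 mA.
V_CE = V_CC − I_C·R_C = 9.3 − 1.38×1.2 = 7.64 V > V_CE(sat), so the active-region assumption holds.

active; I_C ≈ 1.4 mA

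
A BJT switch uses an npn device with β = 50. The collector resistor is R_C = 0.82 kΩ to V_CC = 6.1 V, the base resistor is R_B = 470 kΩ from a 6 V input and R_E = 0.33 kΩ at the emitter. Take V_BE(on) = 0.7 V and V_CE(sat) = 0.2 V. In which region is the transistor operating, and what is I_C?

Assume active. Base-emitter loop: I_B = (V_BB − V_BE)/(R_B + (β+1)R_E) = (6 − 0.7)/(470 + 51×0.33) = 0.0109 mA.
I_C = β·I_B = 50×0.0109 = 0.544 mA.
V_CE = V_CC − I_C·R_C − I_E·R_E = 6.1 − 0.544×0.82 − 0.555×0.33 = 5.47 V > V_CE(sat), so the active-region assumption holds.

active; I_C ≈ 0.54 mA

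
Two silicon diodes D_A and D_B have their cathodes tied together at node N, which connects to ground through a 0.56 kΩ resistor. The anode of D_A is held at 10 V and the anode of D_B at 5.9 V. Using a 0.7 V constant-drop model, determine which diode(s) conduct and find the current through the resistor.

Only D_A conducts; I_R ≈ 17 mA

Assume both conduct. Then node N would need to be at both 10−0.7 = 9.3 V and 5.9−0.7 = 5.2 V, which is impossible.
Assume only D_A conducts: V_N = 10 − 0.7 = 9.3 V, so I_R = 9.3/0.56 = 16.6 mA.
Check D_B: its anode-to-cathode voltage is 5.9 − 9.3 = -3.4 V < 0.7 V, so it is off. The assumption is consistent.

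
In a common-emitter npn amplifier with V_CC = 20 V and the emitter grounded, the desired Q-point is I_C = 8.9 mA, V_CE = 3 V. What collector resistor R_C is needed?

Collector loop: V_CC = I_C·R_C + V_CE.
R_C = (V_CC − V_CE)/I_C = (20 − 3)/8.9 = 1.91 kΩ.

R_C ≈ 1.9 kΩ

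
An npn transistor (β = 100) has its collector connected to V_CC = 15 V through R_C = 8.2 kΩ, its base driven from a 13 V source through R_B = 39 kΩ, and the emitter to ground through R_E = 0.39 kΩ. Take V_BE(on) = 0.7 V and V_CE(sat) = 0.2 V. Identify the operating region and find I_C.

saturation; I_C ≈ 1.7 mA

Assume active: I_B = (13 − 0.7)/(39 + 101×0.39) = 0.157 mA, I_C = β·I_B = 15.7 mA.
Then V_CE = 15 − 15.7×8.2 − 15.8×0.39 = -120 V < 0.2 V — the active assumption fails.
Re-solve with V_CE = 0.2 V. KCL at the emitter: V_E/R_E = (V_BB−0.7−V_E)/R_B + (V_CC−0.2−V_E)/R_C, giving V_E = 0.782 V.
I_C = (V_CC − 0.2 − V_E)/R_C = (14.8 − 0.782)/8.2 = 1.71 mA.
Check: I_B = (12.3 − 0.782)/39 = 0.295 mA, and β·I_B = 29.5 mA > I_C, confirming saturation.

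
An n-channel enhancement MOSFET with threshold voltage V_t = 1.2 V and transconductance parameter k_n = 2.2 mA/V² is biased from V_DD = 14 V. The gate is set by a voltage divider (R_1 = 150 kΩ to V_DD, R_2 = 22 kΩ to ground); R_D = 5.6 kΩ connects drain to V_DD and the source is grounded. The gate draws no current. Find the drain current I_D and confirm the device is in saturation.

V_G = V_DD·R_2/(R_1+R_2) = 14×22/172 = 1.79 V. With the source grounded, V_GS = V_G = 1.79 V.
Assume saturation: I_D = (k_n/2)(V_GS − V_t)² = (2.2/2)×(1.79 − 1.2)² = 1.1×0.591² = 0.384 mA.
V_DS = V_DD − I_D·R_D = 14 − 0.384×5.6 = 11.9 V.
Saturation requires V_DS ≥ V_GS − V_t = 0.591 V; 11.9 ≥ 0.591 ✓.

I_D ≈ 0.38 mA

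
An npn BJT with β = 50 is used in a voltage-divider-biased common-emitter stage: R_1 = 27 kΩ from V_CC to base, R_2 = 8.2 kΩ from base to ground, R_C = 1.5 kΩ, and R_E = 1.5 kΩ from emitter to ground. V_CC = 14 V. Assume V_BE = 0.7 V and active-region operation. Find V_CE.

Thevenize the base divider: V_Th = V_CC·R_2/(R_1+R_2) = 14×8.2/35.2 = 3.26 V, R_Th = R_1‖R_2 = 6.29 kΩ.
Base-emitter loop: V_Th = I_B·R_Th + V_BE + (β+1)I_B·R_E, so I_B = (3.26 − 0.7) / (6.29 + 51×1.5) = 0.0309 mA.
I_C = β·I_B = 50×0.0309 = 1.55 mA, and I_E = (β+1)I_B = 1.58 mA.
V_CE = V_CC − I_C·R_C − I_E·R_E = 14 − 1.55×1.5 − 1.58×1.5 = 9.31 V.
V_CE = 9.31 V > 0.2 V confirms active-region operation.

V_CE ≈ 9.3 V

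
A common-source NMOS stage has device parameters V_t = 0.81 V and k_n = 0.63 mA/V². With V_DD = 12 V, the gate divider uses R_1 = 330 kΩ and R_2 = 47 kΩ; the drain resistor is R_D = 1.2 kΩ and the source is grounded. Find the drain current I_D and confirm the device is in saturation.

I_D ≈ 0.15 mA

V_G = V_DD·R_2/(R_1+R_2) = 12×47/377 = 1.5 V. With the source grounded, V_GS = V_G = 1.5 V.
Assume saturation: I_D = (k_n/2)(V_GS − V_t)² = (0.63/2)×(1.5 − 0.81)² = 0.315×0.686² = 0.148 mA.
V_DS = V_DD − I_D·R_D = 12 − 0.148×1.2 = 11.8 V.
Saturation requires V_DS ≥ V_GS − V_t = 0.686 V; 11.8 ≥ 0.686 ✓.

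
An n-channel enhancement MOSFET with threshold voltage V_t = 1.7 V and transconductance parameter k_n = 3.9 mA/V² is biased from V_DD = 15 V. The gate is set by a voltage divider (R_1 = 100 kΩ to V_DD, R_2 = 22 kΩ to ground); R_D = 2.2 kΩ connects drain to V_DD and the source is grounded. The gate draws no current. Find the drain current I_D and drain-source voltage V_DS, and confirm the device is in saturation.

V_G = V_DD·R_2/(R_1+R_2) = 15×22/122 = 2.7 V. With the source grounded, V_GS = V_G = 2.7 V.
Assume saturation: I_D = (k_n/2)(V_GS − V_t)² = (3.9/2)×(2.7 − 1.7)² = 1.95×1² = 1.97 mA.
V_DS = V_DD − I_D·R_D = 15 − 1.97×2.2 = 10.7 V.
Saturation requires V_DS ≥ V_GS − V_t = 1 V; 10.7 ≥ 1 ✓.

I_D ≈ 2 mA, V_DS ≈ 11 V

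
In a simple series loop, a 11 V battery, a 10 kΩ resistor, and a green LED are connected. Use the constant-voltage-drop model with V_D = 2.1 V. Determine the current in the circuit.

I ≈ 0.89 mA

KVL around the loop: 11 = V_D + I·R = 2.1 + I × 10 kΩ.
So I = (11 − 2.1) / 10 kΩ = 8.9 / 10 = 0.89 mA.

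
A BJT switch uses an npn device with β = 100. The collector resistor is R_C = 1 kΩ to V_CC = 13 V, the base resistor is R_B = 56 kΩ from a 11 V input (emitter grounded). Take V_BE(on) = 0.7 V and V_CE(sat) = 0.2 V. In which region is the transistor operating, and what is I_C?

Assume active: I_B = (11 − 0.7)/56 = 0.184 mA, giving I_C = β·I_B = 18.4 mA.
But then V_CE = 13 − 18.4×1 = -5.39 V < V_CE(sat) = 0.2 V — impossible in the active region.
So the transistor is saturated. With V_CE = 0.2 V, I_C = (V_CC − 0.2)/R_C = 12.8/1 = 12.8 mA.
Check: β·I_B = 18.4 mA > I_C = 12.8 mA, confirming saturation.

saturation; I_C ≈ 13 mA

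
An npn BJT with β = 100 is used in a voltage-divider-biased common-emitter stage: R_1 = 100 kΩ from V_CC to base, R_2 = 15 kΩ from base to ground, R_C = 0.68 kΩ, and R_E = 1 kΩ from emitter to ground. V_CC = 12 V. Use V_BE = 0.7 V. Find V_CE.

Thevenize the base divider: V_Th = V_CC·R_2/(R_1+R_2) = 12×15/115 = 1.57 V, R_Th = R_1‖R_2 = 13 kΩ.
Base-emitter loop: V_Th = I_B·R_Th + V_BE + (β+1)I_B·R_E, so I_B = (1.57 − 0.7) / (13 + 101×1) = 0.00759 mA.
I_C = β·I_B = 100×0.00759 = 0.759 mA, and I_E = (β+1)I_B = 0.766 mA.
V_CE = V_CC − I_C·R_C − I_E·R_E = 12 − 0.759×0.68 − 0.766×1 = 10.7 V.
V_CE = 10.7 V > 0.2 V confirms active-region operation.

V_CE ≈ 11 V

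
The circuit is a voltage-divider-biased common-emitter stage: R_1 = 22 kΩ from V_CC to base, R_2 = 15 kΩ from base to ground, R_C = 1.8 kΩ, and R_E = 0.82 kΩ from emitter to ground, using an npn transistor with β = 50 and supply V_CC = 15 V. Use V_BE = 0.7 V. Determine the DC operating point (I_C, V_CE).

Thevenize the base divider: V_Th = V_CC·R_2/(R_1+R_2) = 15×15/37 = 6.08 V, R_Th = R_1‖R_2 = 8.92 kΩ.
Base-emitter loop: V_Th = I_B·R_Th + V_BE + (β+1)I_B·R_E, so I_B = (6.08 − 0.7) / (8.92 + 51×0.82) = 0.106 mA.
I_C = β·I_B = 50×0.106 = 5.3 mA, and I_E = (β+1)I_B = 5.41 mA.
V_CE = V_CC − I_C·R_C − I_E·R_E = 15 − 5.3×1.8 − 5.41×0.82 = 1.02 V.
V_CE = 1.02 V > 0.2 V confirms active-region operation.

I_C ≈ 5.3 mA, V_CE ≈ 1 V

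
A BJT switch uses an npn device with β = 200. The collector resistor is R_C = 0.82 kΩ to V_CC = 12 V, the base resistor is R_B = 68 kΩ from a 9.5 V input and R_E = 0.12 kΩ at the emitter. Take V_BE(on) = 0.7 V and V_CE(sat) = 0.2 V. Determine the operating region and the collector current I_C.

saturation; I_C ≈ 13 mA

Assume active: I_B = (9.5 − 0.7)/(68 + 201×0.12) = 0.0955 mA, I_C = β·I_B = 19.1 mA.
Then V_CE = 12 − 19.1×0.82 − 19.2×0.12 = -5.97 V < 0.2 V — the active assumption fails.
Re-solve with V_CE = 0.2 V. KCL at the emitter: V_E/R_E = (V_BB−0.7−V_E)/R_B + (V_CC−0.2−V_E)/R_C, giving V_E = 1.52 V.
I_C = (V_CC − 0.2 − V_E)/R_C = (11.8 − 1.52)/0.82 = 12.5 mA.
Check: I_B = (8.8 − 1.52)/68 = 0.107 mA, and β·I_B = 21.4 mA > I_C, confirming saturation.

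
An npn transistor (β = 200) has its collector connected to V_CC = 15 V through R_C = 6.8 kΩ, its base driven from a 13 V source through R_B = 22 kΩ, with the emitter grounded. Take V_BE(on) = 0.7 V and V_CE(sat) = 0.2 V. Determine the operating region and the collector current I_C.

Assume active: I_B = (13 − 0.7)/22 = 0.559 mA, giving I_C = β·I_B = 112 mA.
But then V_CE = 15 − 112×6.8 = -745 V < V_CE(sat) = 0.2 V — impossible in the active region.
So the transistor is saturated. With V_CE = 0.2 V, I_C = (V_CC − 0.2)/R_C = 14.8/6.8 = 2.18 mA.
Check: β·I_B = 112 mA > I_C = 2.18 mA, confirming saturation.

saturation; I_C ≈ 2.2 mA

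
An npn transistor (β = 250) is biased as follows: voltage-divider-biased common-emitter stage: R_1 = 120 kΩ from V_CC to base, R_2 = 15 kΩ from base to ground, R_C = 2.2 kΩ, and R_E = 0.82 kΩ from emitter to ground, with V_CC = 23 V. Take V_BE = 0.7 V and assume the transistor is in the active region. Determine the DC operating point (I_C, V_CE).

Thevenize the base divider: V_Th = V_CC·R_2/(R_1+R_2) = 23×15/135 = 2.56 V, R_Th = R_1‖R_2 = 13.3 kΩ.
Base-emitter loop: V_Th = I_B·R_Th + V_BE + (β+1)I_B·R_E, so I_B = (2.56 − 0.7) / (13.3 + 251×0.82) = 0.00847 mA.
I_C = β·I_B = 250×0.00847 = 2.12 mA, and I_E = (β+1)I_B = 2.13 mA.
V_CE = V_CC − I_C·R_C − I_E·R_E = 23 − 2.12×2.2 − 2.13×0.82 = 16.6 V.
V_CE = 16.6 V > 0.2 V confirms active-region operation.

I_C ≈ 2.1 mA, V_CE ≈ 17 V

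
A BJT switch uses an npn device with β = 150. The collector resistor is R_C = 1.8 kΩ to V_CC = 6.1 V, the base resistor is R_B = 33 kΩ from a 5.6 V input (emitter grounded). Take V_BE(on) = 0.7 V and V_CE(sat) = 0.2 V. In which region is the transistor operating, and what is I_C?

saturation; I_C ≈ 3.3 mA

Assume active: I_B = (5.6 − 0.7)/33 = 0.148 mA, giving I_C = β·I_B = 22.3 mA.
But then V_CE = 6.1 − 22.3×1.8 = -34 V < V_CE(sat) = 0.2 V — impossible in the active region.
So the transistor is saturated. With V_CE = 0.2 V, I_C = (V_CC − 0.2)/R_C = 5.9/1.8 = 3.28 mA.
Check: β·I_B = 22.3 mA > I_C = 3.28 mA, confirming saturation.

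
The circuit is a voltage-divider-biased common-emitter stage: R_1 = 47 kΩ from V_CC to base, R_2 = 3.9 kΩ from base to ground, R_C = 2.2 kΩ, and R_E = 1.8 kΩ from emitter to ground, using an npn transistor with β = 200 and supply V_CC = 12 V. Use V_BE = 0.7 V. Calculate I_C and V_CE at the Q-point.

I_C ≈ 0.12 mA, V_CE ≈ 12 V

Thevenize the base divider: V_Th = V_CC·R_2/(R_1+R_2) = 12×3.9/50.9 = 0.919 V, R_Th = R_1‖R_2 = 3.6 kΩ.
Base-emitter loop: V_Th = I_B·R_Th + V_BE + (β+1)I_B·R_E, so I_B = (0.919 − 0.7) / (3.6 + 201×1.8) = 0.000601 mA.
I_C = β·I_B = 200×0.000601 = 0.12 mA, and I_E = (β+1)I_B = 0.121 mA.
V_CE = V_CC − I_C·R_C − I_E·R_E = 12 − 0.12×2.2 − 0.121×1.8 = 11.5 V.
V_CE = 11.5 V > 0.2 V confirms active-region operation.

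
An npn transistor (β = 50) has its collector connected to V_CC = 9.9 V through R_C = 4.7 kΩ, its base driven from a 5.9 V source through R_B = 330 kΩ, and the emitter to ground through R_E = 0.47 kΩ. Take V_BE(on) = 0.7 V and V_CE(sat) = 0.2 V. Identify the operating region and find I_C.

active; I_C ≈ 0.73 mA

Assume active. Base-emitter loop: I_B = (V_BB − V_BE)/(R_B + (β+1)R_E) = (5.9 − 0.7)/(330 + 51×0.47) = 0.0147 mA.
I_C = β·I_B = 50×0.0147 = 0.735 mA.
V_CE = V_CC − I_C·R_C − I_E·R_E = 9.9 − 0.735×4.7 − 0.749×0.47 = 6.1 V > V_CE(sat), so the active-region assumption holds.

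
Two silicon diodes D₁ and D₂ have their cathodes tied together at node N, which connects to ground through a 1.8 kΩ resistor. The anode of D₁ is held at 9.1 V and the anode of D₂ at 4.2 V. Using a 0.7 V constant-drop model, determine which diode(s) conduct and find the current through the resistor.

Assume both conduct. Then node N would need to be at both 9.1−0.7 = 8.4 V and 4.2−0.7 = 3.5 V, which is impossible.
Assume only D₁ conducts: V_N = 9.1 − 0.7 = 8.4 V, so I_R = 8.4/1.8 = 4.67 mA.
Check D₂: its anode-to-cathode voltage is 4.2 − 8.4 = -4.2 V < 0.7 V, so it is off. The assumption is consistent.

Only D₁ conducts; I_R ≈ 4.7 mA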